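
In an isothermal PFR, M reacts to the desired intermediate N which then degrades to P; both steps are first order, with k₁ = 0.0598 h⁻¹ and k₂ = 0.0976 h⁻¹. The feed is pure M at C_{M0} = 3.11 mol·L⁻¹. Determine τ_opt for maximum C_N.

13.0 h

The intermediate peaks when r₁ = r₂, i.e. k₁e^(−k₁τ) = k₂e^(−k₂τ), giving τ_opt = ln(k₂/k₁)/(k₂−k₁).
= ln(0.0976/0.0598)/(0.0976−0.0598) = ln(1.632)/0.03780 = 0.4899/0.03780 = 13.0 h.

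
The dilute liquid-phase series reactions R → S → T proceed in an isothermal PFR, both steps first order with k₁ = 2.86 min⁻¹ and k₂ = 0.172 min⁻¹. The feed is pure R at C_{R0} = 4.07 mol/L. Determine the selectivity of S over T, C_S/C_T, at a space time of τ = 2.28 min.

2.55

Solving the coupled first-order balances gives C_S(τ) = [k₁/(k₂−k₁)]·C_{R0}·(e^(−k₁τ) − e^(−k₂τ)).
e^(−k₁τ) = e^(−2.86×2.28) = e^(−6.521) = 0.001472; e^(−k₂τ) = e^(−0.3922) = 0.6756.
C_S = 2.86×4.07/(0.172−2.86) × (0.001472−0.6756) = (-4.330)×(-0.6741) = 2.919 mol/L.
C_R = C_{R0}e^(−k₁τ) = 0.005993 mol/L, so C_T = C_{R0}−C_R−C_S = 1.145 mol/L; C_S/C_T = 2.55.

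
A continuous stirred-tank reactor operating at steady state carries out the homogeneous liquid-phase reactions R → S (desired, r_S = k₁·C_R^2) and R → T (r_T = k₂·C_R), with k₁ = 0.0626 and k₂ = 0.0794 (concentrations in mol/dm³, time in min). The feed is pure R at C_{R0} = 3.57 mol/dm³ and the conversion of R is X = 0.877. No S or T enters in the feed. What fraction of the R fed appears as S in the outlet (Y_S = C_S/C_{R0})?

0.226

Exit C_R = C_{R0}(1−X) = 3.57×0.123 = 0.4391 mol/dm³.
Rates in a CSTR are evaluated at the outlet concentration: r_S = 0.0626×0.4391^2 = 0.01207, r_T = 0.0794×0.4391 = 0.03487.
Fraction of consumed R going to S: r_S/(r_S+r_T) = 0.2572.
C_S = 0.2572·C_{R0}·X = 0.2572×3.57×0.877 = 0.805 mol/dm³; Y_S = C_S/C_{R0} = 0.226.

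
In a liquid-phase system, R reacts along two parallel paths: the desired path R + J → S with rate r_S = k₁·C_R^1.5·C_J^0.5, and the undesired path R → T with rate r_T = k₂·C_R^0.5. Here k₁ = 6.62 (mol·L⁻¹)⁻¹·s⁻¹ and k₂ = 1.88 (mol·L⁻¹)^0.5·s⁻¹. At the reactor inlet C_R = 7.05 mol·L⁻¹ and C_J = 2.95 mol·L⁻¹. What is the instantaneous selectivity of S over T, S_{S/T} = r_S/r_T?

42.6

S_{S/T} = r_S/r_T = (k₁·C_R^1.5·C_J^0.5)/(k₂·C_R^0.5) = (k₁/k₂)·C_R·C_J^0.5.
= (6.62×7.050^1.5×2.950^0.5) / (1.88×7.050^0.5) = 212.8/4.992 = 42.6.
Since the desired path is higher order in R, keeping C_R high (PFR or concentrated feed) favours S.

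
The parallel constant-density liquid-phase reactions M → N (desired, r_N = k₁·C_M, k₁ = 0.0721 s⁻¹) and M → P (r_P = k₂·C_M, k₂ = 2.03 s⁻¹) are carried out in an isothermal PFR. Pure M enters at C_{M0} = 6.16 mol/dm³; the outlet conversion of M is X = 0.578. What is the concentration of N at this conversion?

C_M = C_{M0}(1−X) = 2.600 mol/dm³.
Both paths are first order in M, so the instantaneous fraction to N is constant: dC_N/d(−C_M) = k₁/(k₁+k₂) = 0.03430.
C_N = 0.03430·(C_{M0}−C_M) = 0.03430×3.560 = 0.122 mol/dm³.

0.122 mol/dm³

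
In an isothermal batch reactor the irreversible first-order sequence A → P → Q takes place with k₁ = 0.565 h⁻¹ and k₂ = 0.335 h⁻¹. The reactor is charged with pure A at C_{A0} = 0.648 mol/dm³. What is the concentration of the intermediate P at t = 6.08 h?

0.156 mol/dm³

Solving the coupled first-order balances gives C_P(t) = [k₁/(k₂−k₁)]·C_{A0}·(e^(−k₁t) − e^(−k₂t)).
e^(−k₁t) = e^(−0.565×6.08) = e^(−3.435) = 0.03222; e^(−k₂t) = e^(−2.037) = 0.1304.
C_P = 0.565×0.648/(0.335−0.565) × (0.03222−0.1304) = (-1.592)×(-0.09823) = 0.1564 mol/dm³.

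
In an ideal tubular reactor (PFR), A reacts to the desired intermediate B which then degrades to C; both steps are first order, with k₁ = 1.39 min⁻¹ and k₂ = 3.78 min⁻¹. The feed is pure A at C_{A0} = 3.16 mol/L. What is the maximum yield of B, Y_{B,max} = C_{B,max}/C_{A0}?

At the optimum, C_{B,max}/C_{A0} = (k₁/k₂)^[k₂/(k₂−k₁)].
= (1.39/3.78)^(3.78/(3.78−1.39)) = (0.3677)^(1.582) = 0.2055.

0.206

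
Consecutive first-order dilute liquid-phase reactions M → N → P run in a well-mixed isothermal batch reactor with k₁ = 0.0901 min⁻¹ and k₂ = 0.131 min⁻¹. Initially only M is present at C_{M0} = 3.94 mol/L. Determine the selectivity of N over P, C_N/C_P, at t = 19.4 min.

The intermediate concentration in a first-order A→B→C sequence is C_N = k₁C_{M0}(e^(−k₁t) − e^(−k₂t))/(k₂−k₁).
e^(−k₁t) = e^(−0.0901×19.4) = e^(−1.748) = 0.1741; e^(−k₂t) = e^(−2.541) = 0.07876.
C_N = 0.0901×3.94/(0.131−0.0901) × (0.1741−0.07876) = 8.680×0.09538 = 0.8278 mol/L.
C_M = C_{M0}e^(−k₁t) = 0.6861 mol/L, so C_P = C_{M0}−C_M−C_N = 2.426 mol/L; C_N/C_P = 0.341.

0.341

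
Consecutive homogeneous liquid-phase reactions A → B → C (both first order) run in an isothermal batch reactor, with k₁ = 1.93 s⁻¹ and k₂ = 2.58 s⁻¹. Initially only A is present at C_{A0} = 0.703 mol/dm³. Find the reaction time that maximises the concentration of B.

0.447 s

Setting dC_B/dt = 0 gives t_opt = ln(k₂/k₁)/(k₂−k₁).
= ln(2.58/1.93)/(2.58−1.93) = ln(1.337)/0.6500 = 0.2903/0.6500 = 0.447 s.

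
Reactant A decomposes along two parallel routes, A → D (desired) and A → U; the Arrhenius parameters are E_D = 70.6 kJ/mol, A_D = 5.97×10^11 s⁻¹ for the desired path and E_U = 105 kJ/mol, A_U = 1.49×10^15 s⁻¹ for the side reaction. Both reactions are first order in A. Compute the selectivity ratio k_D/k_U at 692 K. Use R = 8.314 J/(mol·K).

0.158

Since both paths have the same order in A, the concentration cancels and S_{D/U} = k_D/k_U = (A_D/A_U)·exp[(E_U−E_D)/(RT)].
(E_U−E_D)/(RT) = (105−70.6)×10³/(8.314×692) = 34400/5753 = 5.979.
k_D/k_U = (5.97×10^11/1.49×10^15)·exp(5.979) = 4.007×10^-4 × 395.1 = 0.158.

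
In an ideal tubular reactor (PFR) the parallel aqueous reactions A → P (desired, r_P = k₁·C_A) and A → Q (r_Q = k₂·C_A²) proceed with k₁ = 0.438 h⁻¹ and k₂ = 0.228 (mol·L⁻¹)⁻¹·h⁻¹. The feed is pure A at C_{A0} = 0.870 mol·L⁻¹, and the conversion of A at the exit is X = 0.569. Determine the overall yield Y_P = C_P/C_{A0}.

C_A = C_{A0}(1−X) = 0.3750 mol·L⁻¹.
Along a PFR/batch, dC_P/dC_A = −r_P/(r_P+r_Q) = −k₁/(k₁+k₂·C_A).
Integrating from C_{A0} to C_A: C_P = (0.438/0.228)·ln[(0.438+0.228·0.870)/(0.438+0.228·0.375)] = 1.921·ln(0.6364/0.5235) = 0.3751 mol·L⁻¹.
Y_P = C_P/C_{A0} = 0.3751/0.870 = 0.431.

0.431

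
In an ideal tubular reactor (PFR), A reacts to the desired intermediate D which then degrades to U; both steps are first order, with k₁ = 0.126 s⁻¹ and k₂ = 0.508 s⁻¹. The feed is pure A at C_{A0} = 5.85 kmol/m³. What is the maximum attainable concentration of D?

At the optimum, C_{D,max}/C_{A0} = (k₁/k₂)^[k₂/(k₂−k₁)].
= (0.126/0.508)^(0.508/(0.508−0.126)) = (0.2480)^(1.330) = 0.1566.
C_{D,max} = 0.1566×5.85 = 0.916 kmol/m³.

0.916 kmol/m³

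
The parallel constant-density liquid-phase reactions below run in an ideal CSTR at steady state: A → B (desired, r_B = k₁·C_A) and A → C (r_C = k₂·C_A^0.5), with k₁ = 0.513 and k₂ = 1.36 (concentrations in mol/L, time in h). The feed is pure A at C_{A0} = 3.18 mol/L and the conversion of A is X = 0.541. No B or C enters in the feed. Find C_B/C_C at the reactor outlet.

0.456

Exit C_A = C_{A0}(1−X) = 3.18×0.459 = 1.460 mol/L.
In a CSTR the entire volume is at exit conditions, so r_B = 0.513×1.460 = 0.7488 and r_C = 1.36×1.460^0.5 = 1.643.
Overall selectivity = C_B/C_C = r_Bτ/(r_Cτ) = r_B/r_C = 0.456.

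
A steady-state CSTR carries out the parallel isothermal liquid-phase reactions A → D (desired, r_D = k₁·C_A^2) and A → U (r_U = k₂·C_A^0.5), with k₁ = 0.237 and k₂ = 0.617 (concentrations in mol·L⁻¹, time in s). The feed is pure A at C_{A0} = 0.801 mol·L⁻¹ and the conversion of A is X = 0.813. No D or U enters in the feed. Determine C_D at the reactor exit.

Exit C_A = C_{A0}(1−X) = 0.801×0.187 = 0.1498 mol·L⁻¹.
Rates in a CSTR are evaluated at the outlet concentration: r_D = 0.237×0.1498^2 = 0.005317, r_U = 0.617×0.1498^0.5 = 0.2388.
Fraction of consumed A going to D: r_D/(r_D+r_U) = 0.02178.
C_D = 0.02178·C_{A0}·X = 0.02178×0.801×0.813 = 0.0142 mol·L⁻¹.

0.0142 mol·L⁻¹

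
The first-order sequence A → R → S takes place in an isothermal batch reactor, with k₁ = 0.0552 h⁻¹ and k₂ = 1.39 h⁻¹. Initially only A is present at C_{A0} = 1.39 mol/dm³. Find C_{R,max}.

At the optimum, C_{R,max}/C_{A0} = (k₁/k₂)^[k₂/(k₂−k₁)].
= (0.0552/1.39)^(1.39/(1.39−0.0552)) = (0.03971)^(1.041) = 0.03475.
C_{R,max} = 0.03475×1.39 = 0.0483 mol/dm³.

0.0483 mol/dm³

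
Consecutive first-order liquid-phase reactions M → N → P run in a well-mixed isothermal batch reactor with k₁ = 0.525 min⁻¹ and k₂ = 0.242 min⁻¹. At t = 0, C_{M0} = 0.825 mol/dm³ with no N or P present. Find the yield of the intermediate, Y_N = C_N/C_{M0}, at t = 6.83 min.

For first-order series with pure M initially, C_N(t) = k₁C_{M0}/(k₂−k₁)·(e^(−k₁t) − e^(−k₂t)).
e^(−k₁t) = e^(−0.525×6.83) = e^(−3.586) = 0.02772; e^(−k₂t) = e^(−1.653) = 0.1915.
C_N = 0.525×0.825/(0.242−0.525) × (0.02772−0.1915) = (-1.530)×(-0.1638) = 0.2507 mol/dm³.
Y_N = C_N/C_{M0} = 0.2507/0.825 = 0.304.

0.304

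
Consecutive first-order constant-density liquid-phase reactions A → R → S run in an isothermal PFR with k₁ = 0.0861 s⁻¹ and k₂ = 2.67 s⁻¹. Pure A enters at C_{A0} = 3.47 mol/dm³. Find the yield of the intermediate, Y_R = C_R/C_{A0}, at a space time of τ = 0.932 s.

The intermediate concentration in a first-order A→B→C sequence is C_R = k₁C_{A0}(e^(−k₁τ) − e^(−k₂τ))/(k₂−k₁).
e^(−k₁τ) = e^(−0.0861×0.932) = e^(−0.08025) = 0.9229; e^(−k₂τ) = e^(−2.488) = 0.08304.
C_R = 0.0861×3.47/(2.67−0.0861) × (0.9229−0.08304) = 0.1156×0.8399 = 0.09711 mol/dm³.
Y_R = C_R/C_{A0} = 0.09711/3.47 = 0.0280.

0.0280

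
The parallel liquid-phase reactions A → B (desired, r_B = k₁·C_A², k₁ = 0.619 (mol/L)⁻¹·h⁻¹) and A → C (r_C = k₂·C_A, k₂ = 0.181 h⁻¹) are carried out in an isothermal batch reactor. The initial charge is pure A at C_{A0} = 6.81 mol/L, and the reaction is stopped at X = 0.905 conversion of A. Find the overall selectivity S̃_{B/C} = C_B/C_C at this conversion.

9.42

C_A = C_{A0}(1−X) = 0.6469 mol/L.
Along a PFR/batch, dC_C/dC_A = −r_C/(r_B+r_C) = −k₂/(k₂+k₁·C_A).
Integrating from C_{A0} to C_A: C_C = (0.181/0.619)·ln[(0.181+0.619·6.81)/(0.181+0.619·0.647)] = 0.2924·ln(4.396/0.5815) = 0.5915 mol/L.
Then C_B = (C_{A0}−C_A) − C_C = 6.163 − 0.5915 = 5.572 mol/L.
S̃_{B/C} = C_B/C_C = 5.572/0.5915 = 9.42.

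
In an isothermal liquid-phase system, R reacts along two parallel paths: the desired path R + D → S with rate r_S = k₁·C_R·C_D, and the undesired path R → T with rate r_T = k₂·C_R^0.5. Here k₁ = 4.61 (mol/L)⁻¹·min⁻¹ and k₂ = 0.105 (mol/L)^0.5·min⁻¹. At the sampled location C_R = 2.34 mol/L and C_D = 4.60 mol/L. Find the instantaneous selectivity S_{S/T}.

S_{S/T} = r_S/r_T = (k₁·C_R·C_D)/(k₂·C_R^0.5) = (k₁/k₂)·C_R^0.5·C_D.
= (4.61×2.340×4.600) / (0.105×2.340^0.5) = 49.62/0.1606 = 309.
Since the desired path is higher order in R, keeping C_R high (PFR or concentrated feed) favours S.

309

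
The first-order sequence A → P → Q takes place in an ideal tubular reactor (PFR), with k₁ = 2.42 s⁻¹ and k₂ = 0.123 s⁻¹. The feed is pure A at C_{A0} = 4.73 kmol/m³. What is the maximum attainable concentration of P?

4.03 kmol/m³

For a first-order series the maximum intermediate yield is C_{P,max}/C_{A0} = (k₁/k₂)^[k₂/(k₂−k₁)].
= (2.42/0.123)^(0.123/(0.123−2.42)) = (19.67)^(-0.05355) = 0.8525.
C_{P,max} = 0.8525×4.73 = 4.03 kmol/m³.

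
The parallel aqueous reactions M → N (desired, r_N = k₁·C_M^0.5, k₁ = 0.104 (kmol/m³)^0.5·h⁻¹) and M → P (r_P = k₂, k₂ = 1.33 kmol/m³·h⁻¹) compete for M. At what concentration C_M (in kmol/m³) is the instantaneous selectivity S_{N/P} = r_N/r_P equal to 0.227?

8.43 kmol/m³

S_{N/P} = (k₁/k₂)·C_M^0.5 ⇒ C_M = (S·k₂/k₁)^(2).
= (0.227×1.33/0.104)^(2) = (2.903)^(2) = 8.43 kmol/m³.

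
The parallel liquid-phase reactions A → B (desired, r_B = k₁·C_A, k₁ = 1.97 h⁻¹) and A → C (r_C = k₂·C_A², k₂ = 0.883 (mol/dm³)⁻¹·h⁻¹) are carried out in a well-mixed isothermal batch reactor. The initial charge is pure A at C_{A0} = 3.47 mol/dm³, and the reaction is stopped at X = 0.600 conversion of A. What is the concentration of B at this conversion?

C_A = C_{A0}(1−X) = 1.388 mol/dm³.
Along a PFR/batch, dC_B/dC_A = −r_B/(r_B+r_C) = −k₁/(k₁+k₂·C_A).
Integrating from C_{A0} to C_A: C_B = (1.97/0.883)·ln[(1.97+0.883·3.47)/(1.97+0.883·1.39)] = 2.231·ln(5.034/3.196) = 1.014 mol/dm³.

1.01 mol/dm³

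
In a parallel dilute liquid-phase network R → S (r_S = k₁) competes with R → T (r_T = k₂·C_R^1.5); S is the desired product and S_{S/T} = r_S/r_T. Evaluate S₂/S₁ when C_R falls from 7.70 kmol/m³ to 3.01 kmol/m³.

S_{S/T} = (k₁/k₂)·C_R^-1.5, so S₂/S₁ = (C_{R,2}/C_{R,1})^-1.5.
= (3.01/7.70)^(-1.5) = (0.3909)^(-1.5) = 4.09.
Selectivity toward S rises as C_R falls — low-concentration operation is favoured.

4.09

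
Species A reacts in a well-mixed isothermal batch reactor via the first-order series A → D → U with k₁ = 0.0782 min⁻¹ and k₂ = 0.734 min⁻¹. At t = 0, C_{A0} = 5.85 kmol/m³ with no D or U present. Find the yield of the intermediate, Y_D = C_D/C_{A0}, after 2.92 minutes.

0.0809

Solving the coupled first-order balances gives C_D(t) = [k₁/(k₂−k₁)]·C_{A0}·(e^(−k₁t) − e^(−k₂t)).
e^(−k₁t) = e^(−0.0782×2.92) = e^(−0.2283) = 0.7959; e^(−k₂t) = e^(−2.143) = 0.1173.
C_D = 0.0782×5.85/(0.734−0.0782) × (0.7959−0.1173) = 0.6976×0.6786 = 0.4734 kmol/m³.
Y_D = C_D/C_{A0} = 0.4734/5.85 = 0.0809.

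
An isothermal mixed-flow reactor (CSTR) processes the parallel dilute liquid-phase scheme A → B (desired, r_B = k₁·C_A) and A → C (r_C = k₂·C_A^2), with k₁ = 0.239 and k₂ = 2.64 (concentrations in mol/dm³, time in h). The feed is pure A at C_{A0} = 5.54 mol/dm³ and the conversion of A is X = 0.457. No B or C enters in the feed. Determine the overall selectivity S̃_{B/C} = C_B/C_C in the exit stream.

Exit C_A = C_{A0}(1−X) = 5.54×0.543 = 3.008 mol/dm³.
A CSTR operates uniformly at the exit composition, giving r_B = 0.7190 and r_C = 23.89 (each k·C_A^n at C_A = 3.008).
Overall selectivity = C_B/C_C = r_Bτ/(r_Cτ) = r_B/r_C = 0.0301.

0.0301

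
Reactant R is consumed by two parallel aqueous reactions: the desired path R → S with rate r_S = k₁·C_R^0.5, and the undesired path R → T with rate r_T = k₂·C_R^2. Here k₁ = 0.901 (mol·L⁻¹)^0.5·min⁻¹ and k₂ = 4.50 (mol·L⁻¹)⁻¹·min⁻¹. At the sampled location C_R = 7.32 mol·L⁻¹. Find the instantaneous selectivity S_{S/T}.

0.0101

S_{S/T} = r_S/r_T = (k₁·C_R^0.5)/(k₂·C_R^2) = (k₁/k₂)·C_R^-1.5.
= (0.901×7.320^0.5) / (4.50×7.320^2) = 2.438/241.1 = 0.0101.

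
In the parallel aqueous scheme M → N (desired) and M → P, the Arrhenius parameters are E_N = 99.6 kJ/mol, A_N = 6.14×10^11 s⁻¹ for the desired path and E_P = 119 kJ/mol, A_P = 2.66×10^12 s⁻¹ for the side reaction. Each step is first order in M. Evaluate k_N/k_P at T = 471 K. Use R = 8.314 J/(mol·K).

32.7

With equal orders, S_{N/P} = k_N/k_P = (A_N/A_P)·exp[(E_P−E_N)/(RT)].
(E_P−E_N)/(RT) = (119−99.6)×10³/(8.314×471) = 19400/3916 = 4.954.
k_N/k_P = (6.14×10^11/2.66×10^12)·exp(4.954) = 0.2308 × 141.8 = 32.7.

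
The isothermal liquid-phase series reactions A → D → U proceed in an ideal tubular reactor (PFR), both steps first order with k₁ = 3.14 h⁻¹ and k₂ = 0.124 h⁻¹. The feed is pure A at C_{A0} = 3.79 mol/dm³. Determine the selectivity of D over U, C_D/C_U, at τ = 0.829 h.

For first-order series with pure A initially, C_D(τ) = k₁C_{A0}/(k₂−k₁)·(e^(−k₁τ) − e^(−k₂τ)).
e^(−k₁τ) = e^(−3.14×0.829) = e^(−2.603) = 0.07405; e^(−k₂τ) = e^(−0.1028) = 0.9023.
C_D = 3.14×3.79/(0.124−3.14) × (0.07405−0.9023) = (-3.946)×(-0.8283) = 3.268 mol/dm³.
C_A = C_{A0}e^(−k₁τ) = 0.2806 mol/dm³, so C_U = C_{A0}−C_A−C_D = 0.2412 mol/dm³; C_D/C_U = 13.6.

13.6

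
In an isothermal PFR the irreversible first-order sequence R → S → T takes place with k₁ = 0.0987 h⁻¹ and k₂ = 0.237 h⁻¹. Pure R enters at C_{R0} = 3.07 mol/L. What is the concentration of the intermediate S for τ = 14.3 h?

0.460 mol/L

For first-order series with pure R initially, C_S(τ) = k₁C_{R0}/(k₂−k₁)·(e^(−k₁τ) − e^(−k₂τ)).
e^(−k₁τ) = e^(−0.0987×14.3) = e^(−1.411) = 0.2438; e^(−k₂τ) = e^(−3.389) = 0.03374.
C_S = 0.0987×3.07/(0.237−0.0987) × (0.2438−0.03374) = 2.191×0.2101 = 0.4602 mol/L.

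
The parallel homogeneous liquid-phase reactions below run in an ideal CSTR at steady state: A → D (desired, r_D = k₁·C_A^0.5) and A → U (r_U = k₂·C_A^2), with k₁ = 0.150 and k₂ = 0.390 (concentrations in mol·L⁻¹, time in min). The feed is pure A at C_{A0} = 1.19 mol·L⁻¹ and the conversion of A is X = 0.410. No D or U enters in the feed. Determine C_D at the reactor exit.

Exit C_A = C_{A0}(1−X) = 1.19×0.590 = 0.7021 mol·L⁻¹.
Rates in a CSTR are evaluated at the outlet concentration: r_D = 0.150×0.7021^0.5 = 0.1257, r_U = 0.390×0.7021^2 = 0.1922.
Fraction of consumed A going to D: r_D/(r_D+r_U) = 0.3953.
C_D = 0.3953·C_{A0}·X = 0.3953×1.19×0.410 = 0.193 mol·L⁻¹.

0.193 mol·L⁻¹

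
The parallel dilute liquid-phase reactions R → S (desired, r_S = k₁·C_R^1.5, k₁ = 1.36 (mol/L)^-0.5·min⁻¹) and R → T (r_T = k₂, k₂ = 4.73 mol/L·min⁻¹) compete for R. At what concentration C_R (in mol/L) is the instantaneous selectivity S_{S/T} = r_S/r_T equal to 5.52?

7.17 mol/L

S_{S/T} = (k₁/k₂)·C_R^1.5 ⇒ C_R = (S·k₂/k₁)^(1/1.5).
= (5.52×4.73/1.36)^(0.6667) = (19.20)^(0.6667) = 7.17 mol/L.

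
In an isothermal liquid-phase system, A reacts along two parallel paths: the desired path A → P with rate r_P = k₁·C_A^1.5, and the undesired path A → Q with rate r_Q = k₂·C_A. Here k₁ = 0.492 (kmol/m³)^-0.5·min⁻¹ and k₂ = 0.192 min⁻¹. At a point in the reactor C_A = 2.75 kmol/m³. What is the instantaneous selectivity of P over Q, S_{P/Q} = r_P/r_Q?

S_{P/Q} = r_P/r_Q = (k₁·C_A^1.5)/(k₂·C_A) = (k₁/k₂)·C_A^0.5.
= (0.492×2.750^1.5) / (0.192×2.750) = 2.244/0.5280 = 4.25.
Since the desired path is higher order in A, keeping C_A high (PFR or concentrated feed) favours P.

4.25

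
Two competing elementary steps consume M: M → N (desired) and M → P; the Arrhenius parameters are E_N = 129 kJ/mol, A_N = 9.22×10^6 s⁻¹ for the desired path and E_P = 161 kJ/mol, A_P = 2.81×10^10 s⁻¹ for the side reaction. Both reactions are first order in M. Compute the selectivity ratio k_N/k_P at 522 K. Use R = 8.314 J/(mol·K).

0.523

With equal orders, S_{N/P} = k_N/k_P = (A_N/A_P)·exp[(E_P−E_N)/(RT)].
(E_P−E_N)/(RT) = (161−129)×10³/(8.314×522) = 32000/4340 = 7.373.
k_N/k_P = (9.22×10^6/2.81×10^10)·exp(7.373) = 3.281×10^-4 × 1593 = 0.523.
Since E_N < E_P, lowering the temperature improves selectivity toward N.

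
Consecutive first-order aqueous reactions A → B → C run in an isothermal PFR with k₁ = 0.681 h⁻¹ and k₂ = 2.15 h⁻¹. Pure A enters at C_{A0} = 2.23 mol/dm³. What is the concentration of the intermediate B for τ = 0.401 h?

0.350 mol/dm³

Solving the coupled first-order balances gives C_B(τ) = [k₁/(k₂−k₁)]·C_{A0}·(e^(−k₁τ) − e^(−k₂τ)).
e^(−k₁τ) = e^(−0.681×0.401) = e^(−0.2731) = 0.7610; e^(−k₂τ) = e^(−0.8621) = 0.4223.
C_B = 0.681×2.23/(2.15−0.681) × (0.7610−0.4223) = 1.034×0.3388 = 0.3502 mol/dm³.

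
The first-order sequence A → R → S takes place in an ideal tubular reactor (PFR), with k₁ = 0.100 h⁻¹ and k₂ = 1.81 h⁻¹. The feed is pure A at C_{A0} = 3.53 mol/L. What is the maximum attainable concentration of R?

For a first-order series the maximum intermediate yield is C_{R,max}/C_{A0} = (k₁/k₂)^[k₂/(k₂−k₁)].
= (0.100/1.81)^(1.81/(1.81−0.100)) = (0.05525)^(1.058) = 0.04664.
C_{R,max} = 0.04664×3.53 = 0.165 mol/L.

0.165 mol/L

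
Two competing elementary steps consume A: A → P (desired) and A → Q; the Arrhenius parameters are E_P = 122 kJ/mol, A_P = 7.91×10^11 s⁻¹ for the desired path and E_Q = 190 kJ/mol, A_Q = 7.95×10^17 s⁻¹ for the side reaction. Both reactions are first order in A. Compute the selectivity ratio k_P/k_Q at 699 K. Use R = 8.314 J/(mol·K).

0.120

k_P/k_Q = (A_P/A_Q)·exp[−(E_P−E_Q)/(RT)] = (A_P/A_Q)·exp[(E_Q−E_P)/(RT)].
(E_Q−E_P)/(RT) = (190−122)×10³/(8.314×699) = 68000/5811 = 11.70.
k_P/k_Q = (7.91×10^11/7.95×10^17)·exp(11.70) = 9.950×10^-7 × 1.207×10^5 = 0.120.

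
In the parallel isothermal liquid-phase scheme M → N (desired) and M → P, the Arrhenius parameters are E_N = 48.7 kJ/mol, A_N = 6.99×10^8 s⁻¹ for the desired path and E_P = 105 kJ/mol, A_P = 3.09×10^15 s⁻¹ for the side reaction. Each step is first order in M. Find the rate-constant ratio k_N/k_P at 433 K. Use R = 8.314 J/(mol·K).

k_N/k_P = (A_N/A_P)·exp[−(E_N−E_P)/(RT)] = (A_N/A_P)·exp[(E_P−E_N)/(RT)].
(E_P−E_N)/(RT) = (105−48.7)×10³/(8.314×433) = 56300/3600 = 15.64.
k_N/k_P = (6.99×10^8/3.09×10^15)·exp(15.64) = 2.262×10^-7 × 6.194×10^6 = 1.40.
Since E_N < E_P, lowering the temperature improves selectivity toward N.

1.40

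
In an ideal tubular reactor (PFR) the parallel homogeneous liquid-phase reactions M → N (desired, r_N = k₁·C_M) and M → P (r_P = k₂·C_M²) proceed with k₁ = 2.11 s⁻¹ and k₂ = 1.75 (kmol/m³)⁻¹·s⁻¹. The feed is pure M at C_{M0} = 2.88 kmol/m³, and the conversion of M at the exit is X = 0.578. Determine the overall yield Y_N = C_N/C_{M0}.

0.219

C_M = C_{M0}(1−X) = 1.215 kmol/m³.
Along a PFR/batch, dC_N/dC_M = −r_N/(r_N+r_P) = −k₁/(k₁+k₂·C_M).
Integrating from C_{M0} to C_M: C_N = (2.11/1.75)·ln[(2.11+1.75·2.88)/(2.11+1.75·1.22)] = 1.206·ln(7.150/4.237) = 0.6309 kmol/m³.
Y_N = C_N/C_{M0} = 0.6309/2.88 = 0.219.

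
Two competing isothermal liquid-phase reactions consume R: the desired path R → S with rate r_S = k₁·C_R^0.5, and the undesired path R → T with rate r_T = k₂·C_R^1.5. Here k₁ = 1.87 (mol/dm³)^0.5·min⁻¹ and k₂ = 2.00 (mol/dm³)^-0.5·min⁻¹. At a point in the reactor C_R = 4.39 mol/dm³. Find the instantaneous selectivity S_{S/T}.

0.213

S_{S/T} = r_S/r_T = (k₁·C_R^0.5)/(k₂·C_R^1.5) = (k₁/k₂)·C_R⁻¹.
= (1.87×4.390^0.5) / (2.00×4.390^1.5) = 3.918/18.40 = 0.213.
The undesired path is higher order in R, so low C_R (CSTR or dilute feed) favours S.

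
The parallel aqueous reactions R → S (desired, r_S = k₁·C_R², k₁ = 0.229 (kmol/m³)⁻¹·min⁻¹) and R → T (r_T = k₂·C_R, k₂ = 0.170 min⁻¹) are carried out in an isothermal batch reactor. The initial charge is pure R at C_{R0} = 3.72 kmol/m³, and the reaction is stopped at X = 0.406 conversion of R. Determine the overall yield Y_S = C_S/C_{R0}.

0.324

C_R = C_{R0}(1−X) = 2.210 kmol/m³.
Along a PFR/batch, dC_T/dC_R = −r_T/(r_S+r_T) = −k₂/(k₂+k₁·C_R).
Integrating from C_{R0} to C_R: C_T = (0.170/0.229)·ln[(0.170+0.229·3.72)/(0.170+0.229·2.21)] = 0.7424·ln(1.022/0.6760) = 0.3067 kmol/m³.
Then C_S = (C_{R0}−C_R) − C_T = 1.510 − 0.3067 = 1.204 kmol/m³.
Y_S = C_S/C_{R0} = 1.204/3.72 = 0.324.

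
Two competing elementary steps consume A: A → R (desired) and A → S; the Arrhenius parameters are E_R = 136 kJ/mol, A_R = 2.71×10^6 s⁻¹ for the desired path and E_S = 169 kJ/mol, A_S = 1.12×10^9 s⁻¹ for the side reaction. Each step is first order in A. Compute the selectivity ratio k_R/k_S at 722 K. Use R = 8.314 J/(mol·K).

0.591

k_R/k_S = (A_R/A_S)·exp[−(E_R−E_S)/(RT)] = (A_R/A_S)·exp[(E_S−E_R)/(RT)].
(E_S−E_R)/(RT) = (169−136)×10³/(8.314×722) = 33000/6003 = 5.498.
k_R/k_S = (2.71×10^6/1.12×10^9)·exp(5.498) = 0.002420 × 244.1 = 0.591.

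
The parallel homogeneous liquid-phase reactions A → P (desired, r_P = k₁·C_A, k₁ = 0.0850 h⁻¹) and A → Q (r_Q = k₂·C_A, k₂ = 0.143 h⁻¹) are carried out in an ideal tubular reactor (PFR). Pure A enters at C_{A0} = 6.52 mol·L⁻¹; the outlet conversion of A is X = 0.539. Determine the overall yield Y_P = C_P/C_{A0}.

C_A = C_{A0}(1−X) = 3.006 mol·L⁻¹.
Both paths are first order in A, so the instantaneous fraction to P is constant: dC_P/d(−C_A) = k₁/(k₁+k₂) = 0.3728.
C_P = 0.3728·(C_{A0}−C_A) = 0.3728×3.514 = 1.31 mol·L⁻¹.
Y_P = C_P/C_{A0} = 1.310/6.52 = 0.201.

0.201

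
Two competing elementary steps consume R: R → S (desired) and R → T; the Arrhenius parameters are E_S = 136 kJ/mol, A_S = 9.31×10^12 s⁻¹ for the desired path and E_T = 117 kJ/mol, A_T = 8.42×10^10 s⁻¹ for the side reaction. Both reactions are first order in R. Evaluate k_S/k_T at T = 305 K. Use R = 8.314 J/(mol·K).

0.0616

k_S/k_T = (A_S/A_T)·exp[−(E_S−E_T)/(RT)] = (A_S/A_T)·exp[(E_T−E_S)/(RT)].
(E_T−E_S)/(RT) = (117−136)×10³/(8.314×305) = -19000/2536 = -7.493.
k_S/k_T = (9.31×10^12/8.42×10^10)·exp(-7.493) = 110.6 × 5.571×10^-4 = 0.0616.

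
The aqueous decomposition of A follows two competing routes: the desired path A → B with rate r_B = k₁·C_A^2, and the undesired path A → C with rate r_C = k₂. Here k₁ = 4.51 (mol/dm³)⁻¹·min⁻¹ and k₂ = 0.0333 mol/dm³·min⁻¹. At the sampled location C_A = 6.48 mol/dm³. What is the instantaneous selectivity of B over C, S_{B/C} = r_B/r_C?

S_{B/C} = r_B/r_C = (k₁·C_A^2)/(k₂) = (k₁/k₂)·C_A^2.
= (4.51×6.480^2) / (0.0333) = 189.4/0.03330 = 5687.

5687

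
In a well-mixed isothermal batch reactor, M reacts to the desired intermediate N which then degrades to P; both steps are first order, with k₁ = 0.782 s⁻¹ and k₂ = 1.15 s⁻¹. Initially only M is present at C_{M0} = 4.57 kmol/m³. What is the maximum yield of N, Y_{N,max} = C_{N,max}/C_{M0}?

At the optimum, C_{N,max}/C_{M0} = (k₁/k₂)^[k₂/(k₂−k₁)].
= (0.782/1.15)^(1.15/(1.15−0.782)) = (0.6800)^(3.125) = 0.2996.

0.300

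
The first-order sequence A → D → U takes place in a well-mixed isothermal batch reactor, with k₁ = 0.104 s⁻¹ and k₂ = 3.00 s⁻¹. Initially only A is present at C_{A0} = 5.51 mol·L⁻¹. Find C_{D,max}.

For a first-order series the maximum intermediate yield is C_{D,max}/C_{A0} = (k₁/k₂)^[k₂/(k₂−k₁)].
= (0.104/3.00)^(3.00/(3.00−0.104)) = (0.03467)^(1.036) = 0.03072.
C_{D,max} = 0.03072×5.51 = 0.169 mol·L⁻¹.

0.169 mol·L⁻¹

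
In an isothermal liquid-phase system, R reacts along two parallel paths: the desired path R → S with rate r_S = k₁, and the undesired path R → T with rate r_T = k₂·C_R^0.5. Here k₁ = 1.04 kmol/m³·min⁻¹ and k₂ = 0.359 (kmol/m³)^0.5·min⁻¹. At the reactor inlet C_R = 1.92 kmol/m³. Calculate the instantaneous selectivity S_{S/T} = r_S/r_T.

S_{S/T} = r_S/r_T = (k₁)/(k₂·C_R^0.5) = (k₁/k₂)·C_R^-0.5.
= (1.04) / (0.359×1.920^0.5) = 1.040/0.4974 = 2.09.
The undesired path is higher order in R, so low C_R (CSTR or dilute feed) favours S.

2.09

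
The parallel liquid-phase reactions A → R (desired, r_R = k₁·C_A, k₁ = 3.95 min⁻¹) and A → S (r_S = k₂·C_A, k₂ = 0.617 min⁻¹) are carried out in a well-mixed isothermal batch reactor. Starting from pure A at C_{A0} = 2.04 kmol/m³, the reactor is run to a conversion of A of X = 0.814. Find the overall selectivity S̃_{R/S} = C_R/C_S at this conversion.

6.40

C_A = C_{A0}(1−X) = 0.3794 kmol/m³.
Both paths are first order in A, so the instantaneous fraction to R is constant: dC_R/d(−C_A) = k₁/(k₁+k₂) = 0.8649.
C_R = 0.8649·(C_{A0}−C_A) = 0.8649×1.661 = 1.44 kmol/m³.
C_S = (C_{A0}−C_A)−C_R = 0.2243 kmol/m³; S̃_{R/S} = 1.436/0.2243 = 6.40.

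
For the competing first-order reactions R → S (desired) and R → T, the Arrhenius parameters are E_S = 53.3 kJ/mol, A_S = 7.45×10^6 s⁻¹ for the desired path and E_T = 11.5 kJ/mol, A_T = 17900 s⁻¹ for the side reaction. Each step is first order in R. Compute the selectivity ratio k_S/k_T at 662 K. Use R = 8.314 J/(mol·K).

0.209

With equal orders, S_{S/T} = k_S/k_T = (A_S/A_T)·exp[(E_T−E_S)/(RT)].
(E_T−E_S)/(RT) = (11.5−53.3)×10³/(8.314×662) = -41800/5504 = -7.595.
k_S/k_T = (7.45×10^6/17900)·exp(-7.595) = 416.2 × 5.031×10^-4 = 0.209.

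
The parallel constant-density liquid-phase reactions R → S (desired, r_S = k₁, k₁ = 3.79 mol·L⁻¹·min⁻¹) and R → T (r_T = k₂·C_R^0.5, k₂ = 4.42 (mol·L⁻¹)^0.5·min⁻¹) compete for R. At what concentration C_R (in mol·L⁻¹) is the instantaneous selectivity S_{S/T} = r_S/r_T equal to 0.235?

13.3 mol·L⁻¹

S_{S/T} = (k₁/k₂)·C_R^-0.5 ⇒ C_R = (S·k₂/k₁)^(-2).
= (0.235×4.42/3.79)^(-2) = (0.2741)^(-2) = 13.3 mol·L⁻¹.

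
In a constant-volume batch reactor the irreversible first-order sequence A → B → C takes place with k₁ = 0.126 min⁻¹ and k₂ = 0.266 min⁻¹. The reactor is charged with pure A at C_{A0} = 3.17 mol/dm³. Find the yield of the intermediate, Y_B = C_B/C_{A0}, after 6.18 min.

0.239

Solving the coupled first-order balances gives C_B(t) = [k₁/(k₂−k₁)]·C_{A0}·(e^(−k₁t) − e^(−k₂t)).
e^(−k₁t) = e^(−0.126×6.18) = e^(−0.7787) = 0.4590; e^(−k₂t) = e^(−1.644) = 0.1932.
C_B = 0.126×3.17/(0.266−0.126) × (0.4590−0.1932) = 2.853×0.2658 = 0.7583 mol/dm³.
Y_B = C_B/C_{A0} = 0.7583/3.17 = 0.239.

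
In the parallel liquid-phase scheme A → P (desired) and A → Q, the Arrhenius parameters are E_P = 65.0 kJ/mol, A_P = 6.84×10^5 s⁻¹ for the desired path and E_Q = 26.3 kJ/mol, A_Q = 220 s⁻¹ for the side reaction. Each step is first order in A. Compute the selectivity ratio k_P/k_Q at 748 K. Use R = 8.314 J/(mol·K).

With equal orders, S_{P/Q} = k_P/k_Q = (A_P/A_Q)·exp[(E_Q−E_P)/(RT)].
(E_Q−E_P)/(RT) = (26.3−65.0)×10³/(8.314×748) = -38700/6219 = -6.223.
k_P/k_Q = (6.84×10^5/220)·exp(-6.223) = 3109 × 0.001983 = 6.17.

6.17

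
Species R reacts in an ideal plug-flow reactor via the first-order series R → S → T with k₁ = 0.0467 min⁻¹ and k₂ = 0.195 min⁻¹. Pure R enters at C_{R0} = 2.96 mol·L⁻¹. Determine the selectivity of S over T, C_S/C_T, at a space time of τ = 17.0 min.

The intermediate concentration in a first-order A→B→C sequence is C_S = k₁C_{R0}(e^(−k₁τ) − e^(−k₂τ))/(k₂−k₁).
e^(−k₁τ) = e^(−0.0467×17.0) = e^(−0.7939) = 0.4521; e^(−k₂τ) = e^(−3.315) = 0.03633.
C_S = 0.0467×2.96/(0.195−0.0467) × (0.4521−0.03633) = 0.9321×0.4157 = 0.3875 mol·L⁻¹.
C_R = C_{R0}e^(−k₁τ) = 1.338 mol·L⁻¹, so C_T = C_{R0}−C_R−C_S = 1.234 mol·L⁻¹; C_S/C_T = 0.314.

0.314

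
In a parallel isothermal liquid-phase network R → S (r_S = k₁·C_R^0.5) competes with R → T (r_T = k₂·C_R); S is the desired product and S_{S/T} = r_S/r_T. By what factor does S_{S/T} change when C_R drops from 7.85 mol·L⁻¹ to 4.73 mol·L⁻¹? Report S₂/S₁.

1.29

S_{S/T} = (k₁/k₂)·C_R^-0.5, so S₂/S₁ = (C_{R,2}/C_{R,1})^-0.5.
= (4.73/7.85)^(-0.5) = (0.6025)^(-0.5) = 1.29.
Selectivity toward S rises as C_R falls — low-concentration operation is favoured.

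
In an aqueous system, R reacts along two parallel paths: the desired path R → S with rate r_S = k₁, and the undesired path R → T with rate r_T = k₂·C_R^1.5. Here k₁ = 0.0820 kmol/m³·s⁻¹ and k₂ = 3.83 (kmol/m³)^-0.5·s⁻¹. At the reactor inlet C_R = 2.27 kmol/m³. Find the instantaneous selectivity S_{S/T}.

S_{S/T} = r_S/r_T = (k₁)/(k₂·C_R^1.5) = (k₁/k₂)·C_R^-1.5.
= (0.0820) / (3.83×2.270^1.5) = 0.08200/13.10 = 0.00626.
The undesired path is higher order in R, so low C_R (CSTR or dilute feed) favours S.

0.00626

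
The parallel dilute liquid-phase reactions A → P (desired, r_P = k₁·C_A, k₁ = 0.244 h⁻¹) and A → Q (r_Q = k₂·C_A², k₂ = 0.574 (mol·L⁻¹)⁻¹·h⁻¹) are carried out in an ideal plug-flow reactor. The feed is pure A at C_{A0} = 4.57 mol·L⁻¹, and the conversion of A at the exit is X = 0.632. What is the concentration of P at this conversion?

C_A = C_{A0}(1−X) = 1.682 mol·L⁻¹.
Along a PFR/batch, dC_P/dC_A = −r_P/(r_P+r_Q) = −k₁/(k₁+k₂·C_A).
Integrating from C_{A0} to C_A: C_P = (0.244/0.574)·ln[(0.244+0.574·4.57)/(0.244+0.574·1.68)] = 0.4251·ln(2.867/1.209) = 0.3670 mol·L⁻¹.

0.367 mol·L⁻¹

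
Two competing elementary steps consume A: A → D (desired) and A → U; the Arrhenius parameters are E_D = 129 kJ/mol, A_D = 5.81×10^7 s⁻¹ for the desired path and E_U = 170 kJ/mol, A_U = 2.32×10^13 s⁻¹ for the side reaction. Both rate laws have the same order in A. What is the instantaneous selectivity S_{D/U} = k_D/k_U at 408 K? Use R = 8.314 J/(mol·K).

0.445

k_D/k_U = (A_D/A_U)·exp[−(E_D−E_U)/(RT)] = (A_D/A_U)·exp[(E_U−E_D)/(RT)].
(E_U−E_D)/(RT) = (170−129)×10³/(8.314×408) = 41000/3392 = 12.09.
k_D/k_U = (5.81×10^7/2.32×10^13)·exp(12.09) = 2.504×10^-6 × 1.775×10^5 = 0.445.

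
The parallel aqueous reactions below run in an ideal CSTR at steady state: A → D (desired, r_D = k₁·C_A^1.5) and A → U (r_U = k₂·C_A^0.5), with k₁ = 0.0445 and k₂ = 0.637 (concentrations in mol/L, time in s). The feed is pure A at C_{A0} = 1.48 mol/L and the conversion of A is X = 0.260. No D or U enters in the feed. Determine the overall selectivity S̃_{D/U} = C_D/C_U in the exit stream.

Exit C_A = C_{A0}(1−X) = 1.48×0.740 = 1.095 mol/L.
A CSTR operates uniformly at the exit composition, giving r_D = 0.05100 and r_U = 0.6666 (each k·C_A^n at C_A = 1.095).
Overall selectivity = C_D/C_U = r_Dτ/(r_Uτ) = r_D/r_U = 0.0765.

0.0765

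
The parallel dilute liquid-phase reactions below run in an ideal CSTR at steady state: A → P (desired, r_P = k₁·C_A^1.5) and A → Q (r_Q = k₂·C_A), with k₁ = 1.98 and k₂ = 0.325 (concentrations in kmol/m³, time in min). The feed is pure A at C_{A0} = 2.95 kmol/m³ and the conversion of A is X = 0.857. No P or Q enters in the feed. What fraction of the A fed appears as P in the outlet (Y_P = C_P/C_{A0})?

Exit C_A = C_{A0}(1−X) = 2.95×0.143 = 0.4219 kmol/m³.
Rates in a CSTR are evaluated at the outlet concentration: r_P = 1.98×0.4219^1.5 = 0.5425, r_Q = 0.325×0.4219 = 0.1371.
Fraction of consumed A going to P: r_P/(r_P+r_Q) = 0.7983.
C_P = 0.7983·C_{A0}·X = 0.7983×2.95×0.857 = 2.02 kmol/m³; Y_P = C_P/C_{A0} = 0.684.

0.684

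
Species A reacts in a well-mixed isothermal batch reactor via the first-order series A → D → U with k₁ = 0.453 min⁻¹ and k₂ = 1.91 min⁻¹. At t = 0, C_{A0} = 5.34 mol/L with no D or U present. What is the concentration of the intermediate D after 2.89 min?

For first-order series with pure A initially, C_D(t) = k₁C_{A0}/(k₂−k₁)·(e^(−k₁t) − e^(−k₂t)).
e^(−k₁t) = e^(−0.453×2.89) = e^(−1.309) = 0.2700; e^(−k₂t) = e^(−5.520) = 0.004006.
C_D = 0.453×5.34/(1.91−0.453) × (0.2700−0.004006) = 1.660×0.2660 = 0.4417 mol/L.

0.442 mol/L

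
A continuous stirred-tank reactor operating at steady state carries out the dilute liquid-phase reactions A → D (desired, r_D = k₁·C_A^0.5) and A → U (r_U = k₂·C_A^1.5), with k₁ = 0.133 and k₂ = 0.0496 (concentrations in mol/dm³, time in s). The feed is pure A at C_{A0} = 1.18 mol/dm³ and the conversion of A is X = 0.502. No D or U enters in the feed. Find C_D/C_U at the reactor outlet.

4.56

Exit C_A = C_{A0}(1−X) = 1.18×0.498 = 0.5876 mol/dm³.
In a CSTR the entire volume is at exit conditions, so r_D = 0.133×0.5876^0.5 = 0.1020 and r_U = 0.0496×0.5876^1.5 = 0.02234.
Overall selectivity = C_D/C_U = r_Dτ/(r_Uτ) = r_D/r_U = 4.56.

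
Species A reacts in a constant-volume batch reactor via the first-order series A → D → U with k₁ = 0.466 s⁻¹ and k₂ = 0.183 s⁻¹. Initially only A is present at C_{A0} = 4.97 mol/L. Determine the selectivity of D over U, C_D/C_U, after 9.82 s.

0.349

Solving the coupled first-order balances gives C_D(t) = [k₁/(k₂−k₁)]·C_{A0}·(e^(−k₁t) − e^(−k₂t)).
e^(−k₁t) = e^(−0.466×9.82) = e^(−4.576) = 0.01029; e^(−k₂t) = e^(−1.797) = 0.1658.
C_D = 0.466×4.97/(0.183−0.466) × (0.01029−0.1658) = (-8.184)×(-0.1555) = 1.273 mol/L.
C_A = C_{A0}e^(−k₁t) = 0.05116 mol/L, so C_U = C_{A0}−C_A−C_D = 3.646 mol/L; C_D/C_U = 0.349.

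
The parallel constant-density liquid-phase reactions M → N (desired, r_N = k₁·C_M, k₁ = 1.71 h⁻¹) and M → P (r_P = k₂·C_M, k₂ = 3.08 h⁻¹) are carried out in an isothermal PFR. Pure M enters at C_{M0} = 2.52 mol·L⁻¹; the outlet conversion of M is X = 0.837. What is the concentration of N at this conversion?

C_M = C_{M0}(1−X) = 0.4108 mol·L⁻¹.
Both paths are first order in M, so the instantaneous fraction to N is constant: dC_N/d(−C_M) = k₁/(k₁+k₂) = 0.3570.
C_N = 0.3570·(C_{M0}−C_M) = 0.3570×2.109 = 0.753 mol·L⁻¹.

0.753 mol·L⁻¹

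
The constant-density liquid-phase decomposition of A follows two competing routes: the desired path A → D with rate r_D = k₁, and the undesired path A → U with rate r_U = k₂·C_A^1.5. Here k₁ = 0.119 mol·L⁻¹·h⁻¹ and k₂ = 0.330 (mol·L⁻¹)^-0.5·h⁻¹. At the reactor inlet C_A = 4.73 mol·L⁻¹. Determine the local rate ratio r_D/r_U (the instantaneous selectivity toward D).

S_{D/U} = r_D/r_U = (k₁)/(k₂·C_A^1.5) = (k₁/k₂)·C_A^-1.5.
= (0.119) / (0.330×4.730^1.5) = 0.1190/3.395 = 0.0351.

0.0351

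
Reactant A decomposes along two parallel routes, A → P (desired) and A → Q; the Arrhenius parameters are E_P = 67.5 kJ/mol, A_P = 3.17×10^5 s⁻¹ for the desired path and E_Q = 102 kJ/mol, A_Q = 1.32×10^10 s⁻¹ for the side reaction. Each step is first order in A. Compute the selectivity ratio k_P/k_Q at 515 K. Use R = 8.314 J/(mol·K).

0.0758

k_P/k_Q = (A_P/A_Q)·exp[−(E_P−E_Q)/(RT)] = (A_P/A_Q)·exp[(E_Q−E_P)/(RT)].
(E_Q−E_P)/(RT) = (102−67.5)×10³/(8.314×515) = 34500/4282 = 8.058.
k_P/k_Q = (3.17×10^5/1.32×10^10)·exp(8.058) = 2.402×10^-5 × 3157 = 0.0758.
Since E_P < E_Q, lowering the temperature improves selectivity toward P.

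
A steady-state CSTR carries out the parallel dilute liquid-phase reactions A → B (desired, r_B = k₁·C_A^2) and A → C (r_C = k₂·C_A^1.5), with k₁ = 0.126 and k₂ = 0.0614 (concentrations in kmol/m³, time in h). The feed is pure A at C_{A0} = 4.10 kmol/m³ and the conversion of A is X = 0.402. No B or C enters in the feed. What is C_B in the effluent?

Exit C_A = C_{A0}(1−X) = 4.10×0.598 = 2.452 kmol/m³.
In a CSTR the entire volume is at exit conditions, so r_B = 0.126×2.452^2 = 0.7574 and r_C = 0.0614×2.452^1.5 = 0.2357.
Fraction of consumed A going to B: r_B/(r_B+r_C) = 0.7627.
C_B = 0.7627·C_{A0}·X = 0.7627×4.10×0.402 = 1.26 kmol/m³.

1.26 kmol/m³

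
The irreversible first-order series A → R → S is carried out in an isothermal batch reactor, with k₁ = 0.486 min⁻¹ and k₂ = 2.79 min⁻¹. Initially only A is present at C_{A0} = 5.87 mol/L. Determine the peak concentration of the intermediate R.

At the optimum, C_{R,max}/C_{A0} = (k₁/k₂)^[k₂/(k₂−k₁)].
= (0.486/2.79)^(2.79/(2.79−0.486)) = (0.1742)^(1.211) = 0.1205.
C_{R,max} = 0.1205×5.87 = 0.707 mol/L.

0.707 mol/L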